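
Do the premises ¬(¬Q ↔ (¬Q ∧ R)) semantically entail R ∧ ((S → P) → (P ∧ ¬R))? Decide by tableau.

No

Initial set: {T ¬(¬Q ↔ (¬Q ∧ R)); F (R ∧ ((S → P) → (P ∧ ¬R)))}.
T ¬(¬Q ↔ (¬Q ∧ R)): β-rule — branch into T ¬Q, F (¬Q ∧ R)  //  F ¬Q, T (¬Q ∧ R).
  branch 1 (add T ¬Q, F (¬Q ∧ R)):
    F (R ∧ ((S → P) → (P ∧ ¬R))): β-rule — branch into F R  //  F ((S → P) → (P ∧ ¬R)).
      branch 1.1 (add F R):
        F (¬Q ∧ R): β-rule — branch into F ¬Q  //  F R.
          branch 1.1.1 (add F ¬Q):
            × closes — contains both Q and ¬Q.
          branch 1.1.2 (add F R):
            ○ open, literals {Q=0, R=0}.
      branch 1.2 (add F ((S → P) → (P ∧ ¬R))):
        F ((S → P) → (P ∧ ¬R)): α-rule — add T (S → P), F (P ∧ ¬R).
        F (¬Q ∧ R): β-rule — branch into F ¬Q  //  F R.
          branch 1.2.1 (add F ¬Q):
            × closes — contains both Q and ¬Q.
          branch 1.2.2 (add F R):
            T (S → P): β-rule — branch into F S  //  T P.
              branch 1.2.2.1 (add F S):
                F (P ∧ ¬R): β-rule — branch into F P  //  F ¬R.
                  branch 1.2.2.1.1 (add F P):
                    ○ open, literals {P=0, Q=0, R=0, S=0}.
                  branch 1.2.2.1.2 (add F ¬R):
                    × closes — contains both R and ¬R.
              branch 1.2.2.2 (add T P):
                F (P ∧ ¬R): β-rule — branch into F P  //  F ¬R.
                  branch 1.2.2.2.1 (add F P):
                    × closes — contains both P and ¬P.
                  branch 1.2.2.2.2 (add F ¬R):
                    × closes — contains both R and ¬R.
  branch 2 (add F ¬Q, T (¬Q ∧ R)):
    T (¬Q ∧ R): α-rule — add T ¬Q, T R.
    × closes — contains both Q and ¬Q.
6 branches closed, 2 open.
An open branch gives a countermodel: Q=0, R=0 (unmentioned atoms arbitrary); the premises hold there but the conclusion fails.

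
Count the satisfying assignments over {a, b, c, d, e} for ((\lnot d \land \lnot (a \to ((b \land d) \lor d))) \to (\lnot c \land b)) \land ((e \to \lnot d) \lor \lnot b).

Initial set: {(((\lnot d \land \lnot (a \to ((b \land d) \lor d))) \to (\lnot c \land b)) \land ((e \to \lnot d) \lor \lnot b))}.
(((\lnot d \land \lnot (a \to ((b \land d) \lor d))) \to (\lnot c \land b)) \land ((e \to \lnot d) \lor \lnot b)): α-rule — add ((\lnot d \land \lnot (a \to ((b \land d) \lor d))) \to (\lnot c \land b)), ((e \to \lnot d) \lor \lnot b).
((\lnot d \land \lnot (a \to ((b \land d) \lor d))) \to (\lnot c \land b)): β-rule — branch into \lnot (\lnot d \land \lnot (a \to ((b \land d) \lor d)))  //  (\lnot c \land b).
  branch 1 (add \lnot (\lnot d \land \lnot (a \to ((b \land d) \lor d)))):
    ((e \to \lnot d) \lor \lnot b): β-rule — branch into (e \to \lnot d)  //  \lnot b.
      branch 1.1 (add (e \to \lnot d)):
        \lnot (\lnot d \land \lnot (a \to ((b \land d) \lor d))): β-rule — branch into \lnot \lnot d  //  \lnot \lnot (a \to ((b \land d) \lor d)).
          branch 1.1.1 (add \lnot \lnot d):
            (e \to \lnot d): β-rule — branch into \lnot e  //  \lnot d.
              branch 1.1.1.1 (add \lnot e):
                ○ open, literals {d=1, e=0}.
              branch 1.1.1.2 (add \lnot d):
                × closes — contains both d and \lnot d.
          branch 1.1.2 (add \lnot \lnot (a \to ((b \land d) \lor d))):
            (e \to \lnot d): β-rule — branch into \lnot e  //  \lnot d.
              branch 1.1.2.1 (add \lnot e):
                \lnot \lnot (a \to ((b \land d) \lor d)): β-rule — branch into \lnot a  //  ((b \land d) \lor d).
                  branch 1.1.2.1.1 (add \lnot a):
                    ○ open, literals {a=0, e=0}.
                  branch 1.1.2.1.2 (add ((b \land d) \lor d)):
                    ((b \land d) \lor d): β-rule — branch into (b \land d)  //  d.
                      branch 1.1.2.1.2.1 (add (b \land d)):
                        (b \land d): α-rule — add b, d.
                        ○ open, literals {b=1, d=1, e=0}.
                      branch 1.1.2.1.2.2 (add d):
                        ○ open, literals {d=1, e=0}.
              branch 1.1.2.2 (add \lnot d):
                \lnot \lnot (a \to ((b \land d) \lor d)): β-rule — branch into \lnot a  //  ((b \land d) \lor d).
                  branch 1.1.2.2.1 (add \lnot a):
                    ○ open, literals {a=0, d=0}.
                  branch 1.1.2.2.2 (add ((b \land d) \lor d)):
                    ((b \land d) \lor d): β-rule — branch into (b \land d)  //  d.
                      branch 1.1.2.2.2.1 (add (b \land d)):
                        (b \land d): α-rule — add b, d.
                        × closes — contains both d and \lnot d.
                      branch 1.1.2.2.2.2 (add d):
                        × closes — contains both d and \lnot d.
      branch 1.2 (add \lnot b):
        \lnot (\lnot d \land \lnot (a \to ((b \land d) \lor d))): β-rule — branch into \lnot \lnot d  //  \lnot \lnot (a \to ((b \land d) \lor d)).
          branch 1.2.1 (add \lnot \lnot d):
            ○ open, literals {b=0, d=1}.
          branch 1.2.2 (add \lnot \lnot (a \to ((b \land d) \lor d))):
            \lnot \lnot (a \to ((b \land d) \lor d)): β-rule — branch into \lnot a  //  ((b \land d) \lor d).
              branch 1.2.2.1 (add \lnot a):
                ○ open, literals {a=0, b=0}.
              branch 1.2.2.2 (add ((b \land d) \lor d)):
                ((b \land d) \lor d): β-rule — branch into (b \land d)  //  d.
                  branch 1.2.2.2.1 (add (b \land d)):
                    (b \land d): α-rule — add b, d.
                    × closes — contains both b and \lnot b.
                  branch 1.2.2.2.2 (add d):
                    ○ open, literals {b=0, d=1}.
  branch 2 (add (\lnot c \land b)):
    (\lnot c \land b): α-rule — add \lnot c, b.
    ((e \to \lnot d) \lor \lnot b): β-rule — branch into (e \to \lnot d)  //  \lnot b.
      branch 2.1 (add (e \to \lnot d)):
        (e \to \lnot d): β-rule — branch into \lnot e  //  \lnot d.
          branch 2.1.1 (add \lnot e):
            ○ open, literals {b=1, c=0, e=0}.
          branch 2.1.2 (add \lnot d):
            ○ open, literals {b=1, c=0, d=0}.
      branch 2.2 (add \lnot b):
        × closes — contains both b and \lnot b.
5 branches closed, 10 open.
Each open branch fixes some atoms; the unmentioned ones are free. Counting distinct full assignments: branch {d=1, e=0} (a, b, c) contributes 8 new; branch {a=0, e=0} (b, c, d) contributes 4 new; branch {b=1, d=1, e=0} (a, c) contributes 0 new; branch {d=1, e=0} (a, b, c) contributes 0 new; branch {a=0, d=0} (b, c, e) contributes 4 new; branch {b=0, d=1} (a, c, e) contributes 4 new; branch {a=0, b=0} (c, d, e) contributes 0 new; branch {b=0, d=1} (a, c, e) contributes 0 new; branch {b=1, c=0, e=0} (a, d) contributes 1 new; branch {b=1, c=0, d=0} (a, e) contributes 1 new. Total: 22.

22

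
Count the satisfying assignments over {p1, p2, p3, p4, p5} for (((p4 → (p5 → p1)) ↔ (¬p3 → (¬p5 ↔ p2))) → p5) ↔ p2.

12

Initial set: {((((p4 → (p5 → p1)) ↔ (¬p3 → (¬p5 ↔ p2))) → p5) ↔ p2)}.
((((p4 → (p5 → p1)) ↔ (¬p3 → (¬p5 ↔ p2))) → p5) ↔ p2): β-rule — branch into (((p4 → (p5 → p1)) ↔ (¬p3 → (¬p5 ↔ p2))) → p5), p2  //  ¬(((p4 → (p5 → p1)) ↔ (¬p3 → (¬p5 ↔ p2))) → p5), ¬p2.
  branch 1 (add (((p4 → (p5 → p1)) ↔ (¬p3 → (¬p5 ↔ p2))) → p5), p2):
    (((p4 → (p5 → p1)) ↔ (¬p3 → (¬p5 ↔ p2))) → p5): β-rule — branch into ¬((p4 → (p5 → p1)) ↔ (¬p3 → (¬p5 ↔ p2)))  //  p5.
      branch 1.1 (add ¬((p4 → (p5 → p1)) ↔ (¬p3 → (¬p5 ↔ p2)))):
        ¬((p4 → (p5 → p1)) ↔ (¬p3 → (¬p5 ↔ p2))): β-rule — branch into (p4 → (p5 → p1)), ¬(¬p3 → (¬p5 ↔ p2))  //  ¬(p4 → (p5 → p1)), (¬p3 → (¬p5 ↔ p2)).
          branch 1.1.1 (add (p4 → (p5 → p1)), ¬(¬p3 → (¬p5 ↔ p2))):
            ¬(¬p3 → (¬p5 ↔ p2)): α-rule — add ¬p3, ¬(¬p5 ↔ p2).
            (p4 → (p5 → p1)): β-rule — branch into ¬p4  //  (p5 → p1).
              branch 1.1.1.1 (add ¬p4):
                ¬(¬p5 ↔ p2): β-rule — branch into ¬p5, ¬p2  //  ¬¬p5, p2.
                  branch 1.1.1.1.1 (add ¬p5, ¬p2):
                    × closes — contains both p2 and ¬p2.
                  branch 1.1.1.1.2 (add ¬¬p5, p2):
                    ○ open, literals {p2=true, p3=false, p4=false, p5=true}.
              branch 1.1.1.2 (add (p5 → p1)):
                ¬(¬p5 ↔ p2): β-rule — branch into ¬p5, ¬p2  //  ¬¬p5, p2.
                  branch 1.1.1.2.1 (add ¬p5, ¬p2):
                    × closes — contains both p2 and ¬p2.
                  branch 1.1.1.2.2 (add ¬¬p5, p2):
                    (p5 → p1): β-rule — branch into ¬p5  //  p1.
                      branch 1.1.1.2.2.1 (add ¬p5):
                        × closes — contains both p5 and ¬p5.
                      branch 1.1.1.2.2.2 (add p1):
                        ○ open, literals {p1=true, p2=true, p3=false, p5=true}.
          branch 1.1.2 (add ¬(p4 → (p5 → p1)), (¬p3 → (¬p5 ↔ p2))):
            ¬(p4 → (p5 → p1)): α-rule — add p4, ¬(p5 → p1).
            ¬(p5 → p1): α-rule — add p5, ¬p1.
            (¬p3 → (¬p5 ↔ p2)): β-rule — branch into ¬¬p3  //  (¬p5 ↔ p2).
              branch 1.1.2.1 (add ¬¬p3):
                ○ open, literals {p1=false, p2=true, p3=true, p4=true, p5=true}.
              branch 1.1.2.2 (add (¬p5 ↔ p2)):
                (¬p5 ↔ p2): β-rule — branch into ¬p5, p2  //  ¬¬p5, ¬p2.
                  branch 1.1.2.2.1 (add ¬p5, p2):
                    × closes — contains both p5 and ¬p5.
                  branch 1.1.2.2.2 (add ¬¬p5, ¬p2):
                    × closes — contains both p2 and ¬p2.
      branch 1.2 (add p5):
        ○ open, literals {p2=true, p5=true}.
  branch 2 (add ¬(((p4 → (p5 → p1)) ↔ (¬p3 → (¬p5 ↔ p2))) → p5), ¬p2):
    ¬(((p4 → (p5 → p1)) ↔ (¬p3 → (¬p5 ↔ p2))) → p5): α-rule — add ((p4 → (p5 → p1)) ↔ (¬p3 → (¬p5 ↔ p2))), ¬p5.
    ((p4 → (p5 → p1)) ↔ (¬p3 → (¬p5 ↔ p2))): β-rule — branch into (p4 → (p5 → p1)), (¬p3 → (¬p5 ↔ p2))  //  ¬(p4 → (p5 → p1)), ¬(¬p3 → (¬p5 ↔ p2)).
      branch 2.1 (add (p4 → (p5 → p1)), (¬p3 → (¬p5 ↔ p2))):
        (p4 → (p5 → p1)): β-rule — branch into ¬p4  //  (p5 → p1).
          branch 2.1.1 (add ¬p4):
            (¬p3 → (¬p5 ↔ p2)): β-rule — branch into ¬¬p3  //  (¬p5 ↔ p2).
              branch 2.1.1.1 (add ¬¬p3):
                ○ open, literals {p2=false, p3=true, p4=false, p5=false}.
              branch 2.1.1.2 (add (¬p5 ↔ p2)):
                (¬p5 ↔ p2): β-rule — branch into ¬p5, p2  //  ¬¬p5, ¬p2.
                  branch 2.1.1.2.1 (add ¬p5, p2):
                    × closes — contains both p2 and ¬p2.
                  branch 2.1.1.2.2 (add ¬¬p5, ¬p2):
                    × closes — contains both p5 and ¬p5.
          branch 2.1.2 (add (p5 → p1)):
            (¬p3 → (¬p5 ↔ p2)): β-rule — branch into ¬¬p3  //  (¬p5 ↔ p2).
              branch 2.1.2.1 (add ¬¬p3):
                (p5 → p1): β-rule — branch into ¬p5  //  p1.
                  branch 2.1.2.1.1 (add ¬p5):
                    ○ open, literals {p2=false, p3=true, p5=false}.
                  branch 2.1.2.1.2 (add p1):
                    ○ open, literals {p1=true, p2=false, p3=true, p5=false}.
              branch 2.1.2.2 (add (¬p5 ↔ p2)):
                (p5 → p1): β-rule — branch into ¬p5  //  p1.
                  branch 2.1.2.2.1 (add ¬p5):
                    (¬p5 ↔ p2): β-rule — branch into ¬p5, p2  //  ¬¬p5, ¬p2.
                      branch 2.1.2.2.1.1 (add ¬p5, p2):
                        × closes — contains both p2 and ¬p2.
                      branch 2.1.2.2.1.2 (add ¬¬p5, ¬p2):
                        × closes — contains both p5 and ¬p5.
                  branch 2.1.2.2.2 (add p1):
                    (¬p5 ↔ p2): β-rule — branch into ¬p5, p2  //  ¬¬p5, ¬p2.
                      branch 2.1.2.2.2.1 (add ¬p5, p2):
                        × closes — contains both p2 and ¬p2.
                      branch 2.1.2.2.2.2 (add ¬¬p5, ¬p2):
                        × closes — contains both p5 and ¬p5.
      branch 2.2 (add ¬(p4 → (p5 → p1)), ¬(¬p3 → (¬p5 ↔ p2))):
        ¬(p4 → (p5 → p1)): α-rule — add p4, ¬(p5 → p1).
        ¬(¬p3 → (¬p5 ↔ p2)): α-rule — add ¬p3, ¬(¬p5 ↔ p2).
        ¬(p5 → p1): α-rule — add p5, ¬p1.
        × closes — contains both p5 and ¬p5.
12 branches closed, 7 open.
Each open branch fixes some atoms; the unmentioned ones are free. Counting distinct full assignments: branch {p2=true, p3=false, p4=false, p5=true} (p1) contributes 2 new; branch {p1=true, p2=true, p3=false, p5=true} (p4) contributes 1 new; branch {p1=false, p2=true, p3=true, p4=true, p5=true} (none free) contributes 1 new; branch {p2=true, p5=true} (p1, p3, p4) contributes 4 new; branch {p2=false, p3=true, p4=false, p5=false} (p1) contributes 2 new; branch {p2=false, p3=true, p5=false} (p1, p4) contributes 2 new; branch {p1=true, p2=false, p3=true, p5=false} (p4) contributes 0 new. Total: 12.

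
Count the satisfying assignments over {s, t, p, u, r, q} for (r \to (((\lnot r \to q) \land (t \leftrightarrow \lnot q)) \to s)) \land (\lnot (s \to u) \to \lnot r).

48

Initial set: {((r \to (((\lnot r \to q) \land (t \leftrightarrow \lnot q)) \to s)) \land (\lnot (s \to u) \to \lnot r))}.
((r \to (((\lnot r \to q) \land (t \leftrightarrow \lnot q)) \to s)) \land (\lnot (s \to u) \to \lnot r)): α-rule — add (r \to (((\lnot r \to q) \land (t \leftrightarrow \lnot q)) \to s)), (\lnot (s \to u) \to \lnot r).
(r \to (((\lnot r \to q) \land (t \leftrightarrow \lnot q)) \to s)): β-rule — branch into \lnot r  //  (((\lnot r \to q) \land (t \leftrightarrow \lnot q)) \to s).
  branch 1 (add \lnot r):
    (\lnot (s \to u) \to \lnot r): β-rule — branch into \lnot \lnot (s \to u)  //  \lnot r.
      branch 1.1 (add \lnot \lnot (s \to u)):
        \lnot \lnot (s \to u): β-rule — branch into \lnot s  //  u.
          branch 1.1.1 (add \lnot s):
            ○ open, literals {r=false, s=false}.
          branch 1.1.2 (add u):
            ○ open, literals {r=false, u=true}.
      branch 1.2 (add \lnot r):
        ○ open, literals {r=false}.
  branch 2 (add (((\lnot r \to q) \land (t \leftrightarrow \lnot q)) \to s)):
    (\lnot (s \to u) \to \lnot r): β-rule — branch into \lnot \lnot (s \to u)  //  \lnot r.
      branch 2.1 (add \lnot \lnot (s \to u)):
        (((\lnot r \to q) \land (t \leftrightarrow \lnot q)) \to s): β-rule — branch into \lnot ((\lnot r \to q) \land (t \leftrightarrow \lnot q))  //  s.
          branch 2.1.1 (add \lnot ((\lnot r \to q) \land (t \leftrightarrow \lnot q))):
            \lnot \lnot (s \to u): β-rule — branch into \lnot s  //  u.
              branch 2.1.1.1 (add \lnot s):
                \lnot ((\lnot r \to q) \land (t \leftrightarrow \lnot q)): β-rule — branch into \lnot (\lnot r \to q)  //  \lnot (t \leftrightarrow \lnot q).
                  branch 2.1.1.1.1 (add \lnot (\lnot r \to q)):
                    \lnot (\lnot r \to q): α-rule — add \lnot r, \lnot q.
                    ○ open, literals {q=false, r=false, s=false}.
                  branch 2.1.1.1.2 (add \lnot (t \leftrightarrow \lnot q)):
                    \lnot (t \leftrightarrow \lnot q): β-rule — branch into t, \lnot \lnot q  //  \lnot t, \lnot q.
                      branch 2.1.1.1.2.1 (add t, \lnot \lnot q):
                        ○ open, literals {q=true, s=false, t=true}.
                      branch 2.1.1.1.2.2 (add \lnot t, \lnot q):
                        ○ open, literals {q=false, s=false, t=false}.
              branch 2.1.1.2 (add u):
                \lnot ((\lnot r \to q) \land (t \leftrightarrow \lnot q)): β-rule — branch into \lnot (\lnot r \to q)  //  \lnot (t \leftrightarrow \lnot q).
                  branch 2.1.1.2.1 (add \lnot (\lnot r \to q)):
                    \lnot (\lnot r \to q): α-rule — add \lnot r, \lnot q.
                    ○ open, literals {q=false, r=false, u=true}.
                  branch 2.1.1.2.2 (add \lnot (t \leftrightarrow \lnot q)):
                    \lnot (t \leftrightarrow \lnot q): β-rule — branch into t, \lnot \lnot q  //  \lnot t, \lnot q.
                      branch 2.1.1.2.2.1 (add t, \lnot \lnot q):
                        ○ open, literals {q=true, t=true, u=true}.
                      branch 2.1.1.2.2.2 (add \lnot t, \lnot q):
                        ○ open, literals {q=false, t=false, u=true}.
          branch 2.1.2 (add s):
            \lnot \lnot (s \to u): β-rule — branch into \lnot s  //  u.
              branch 2.1.2.1 (add \lnot s):
                × closes — contains both s and \lnot s.
              branch 2.1.2.2 (add u):
                ○ open, literals {s=true, u=true}.
      branch 2.2 (add \lnot r):
        (((\lnot r \to q) \land (t \leftrightarrow \lnot q)) \to s): β-rule — branch into \lnot ((\lnot r \to q) \land (t \leftrightarrow \lnot q))  //  s.
          branch 2.2.1 (add \lnot ((\lnot r \to q) \land (t \leftrightarrow \lnot q))):
            \lnot ((\lnot r \to q) \land (t \leftrightarrow \lnot q)): β-rule — branch into \lnot (\lnot r \to q)  //  \lnot (t \leftrightarrow \lnot q).
              branch 2.2.1.1 (add \lnot (\lnot r \to q)):
                \lnot (\lnot r \to q): α-rule — add \lnot r, \lnot q.
                ○ open, literals {q=false, r=false}.
              branch 2.2.1.2 (add \lnot (t \leftrightarrow \lnot q)):
                \lnot (t \leftrightarrow \lnot q): β-rule — branch into t, \lnot \lnot q  //  \lnot t, \lnot q.
                  branch 2.2.1.2.1 (add t, \lnot \lnot q):
                    ○ open, literals {q=true, r=false, t=true}.
                  branch 2.2.1.2.2 (add \lnot t, \lnot q):
                    ○ open, literals {q=false, r=false, t=false}.
          branch 2.2.2 (add s):
            ○ open, literals {r=false, s=true}.
1 branch closed, 14 open.
Each open branch fixes some atoms; the unmentioned ones are free. Counting distinct full assignments: branch {r=false, s=false} (t, p, u, q) contributes 16 new; branch {r=false, u=true} (s, t, p, q) contributes 8 new; branch {r=false} (s, t, p, u, q) contributes 8 new; branch {q=false, r=false, s=false} (t, p, u) contributes 0 new; branch {q=true, s=false, t=true} (p, u, r) contributes 4 new; branch {q=false, s=false, t=false} (p, u, r) contributes 4 new; branch {q=false, r=false, u=true} (s, t, p) contributes 0 new; branch {q=true, t=true, u=true} (s, p, r) contributes 2 new; branch {q=false, t=false, u=true} (s, p, r) contributes 2 new; branch {s=true, u=true} (t, p, r, q) contributes 4 new; branch {q=false, r=false} (s, t, p, u) contributes 0 new; branch {q=true, r=false, t=true} (s, p, u) contributes 0 new; branch {q=false, r=false, t=false} (s, p, u) contributes 0 new; branch {r=false, s=true} (t, p, u, q) contributes 0 new. Total: 48.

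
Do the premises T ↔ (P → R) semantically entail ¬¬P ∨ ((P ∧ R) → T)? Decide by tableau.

Initial set: {(T ↔ (P → R)); ¬(¬¬P ∨ ((P ∧ R) → T))}.
¬(¬¬P ∨ ((P ∧ R) → T)): α-rule — add ¬¬¬P, ¬((P ∧ R) → T).
¬¬¬P: drop double negation, giving ¬P.
¬((P ∧ R) → T): α-rule — add (P ∧ R), ¬T.
(P ∧ R): α-rule — add P, R.
× closes — contains both P and ¬P.
All 1 branch closes.
Every branch closed, so the premises entail the conclusion.

Yes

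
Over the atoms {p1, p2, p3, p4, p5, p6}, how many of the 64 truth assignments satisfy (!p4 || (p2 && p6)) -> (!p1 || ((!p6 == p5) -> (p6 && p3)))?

Initial set: {((!p4 || (p2 && p6)) -> (!p1 || ((!p6 == p5) -> (p6 && p3))))}.
((!p4 || (p2 && p6)) -> (!p1 || ((!p6 == p5) -> (p6 && p3)))): β-rule — branch into !(!p4 || (p2 && p6))  //  (!p1 || ((!p6 == p5) -> (p6 && p3))).
  branch 1 (add !(!p4 || (p2 && p6))):
    !(!p4 || (p2 && p6)): α-rule — add !!p4, !(p2 && p6).
    !(p2 && p6): β-rule — branch into !p2  //  !p6.
      branch 1.1 (add !p2):
        ○ open, literals {p2=0, p4=1}.
      branch 1.2 (add !p6):
        ○ open, literals {p4=1, p6=0}.
  branch 2 (add (!p1 || ((!p6 == p5) -> (p6 && p3)))):
    (!p1 || ((!p6 == p5) -> (p6 && p3))): β-rule — branch into !p1  //  ((!p6 == p5) -> (p6 && p3)).
      branch 2.1 (add !p1):
        ○ open, literals {p1=0}.
      branch 2.2 (add ((!p6 == p5) -> (p6 && p3))):
        ((!p6 == p5) -> (p6 && p3)): β-rule — branch into !(!p6 == p5)  //  (p6 && p3).
          branch 2.2.1 (add !(!p6 == p5)):
            !(!p6 == p5): β-rule — branch into !p6, !p5  //  !!p6, p5.
              branch 2.2.1.1 (add !p6, !p5):
                ○ open, literals {p5=0, p6=0}.
              branch 2.2.1.2 (add !!p6, p5):
                ○ open, literals {p5=1, p6=1}.
          branch 2.2.2 (add (p6 && p3)):
            (p6 && p3): α-rule — add p6, p3.
            ○ open, literals {p3=1, p6=1}.
0 branches closed, 6 open.
Each open branch fixes some atoms; the unmentioned ones are free. Counting distinct full assignments: branch {p2=0, p4=1} (p1, p3, p5, p6) contributes 16 new; branch {p4=1, p6=0} (p1, p2, p3, p5) contributes 8 new; branch {p1=0} (p2, p3, p4, p5, p6) contributes 20 new; branch {p5=0, p6=0} (p1, p2, p3, p4) contributes 4 new; branch {p5=1, p6=1} (p1, p2, p3, p4) contributes 6 new; branch {p3=1, p6=1} (p1, p2, p4, p5) contributes 3 new. Total: 57.

57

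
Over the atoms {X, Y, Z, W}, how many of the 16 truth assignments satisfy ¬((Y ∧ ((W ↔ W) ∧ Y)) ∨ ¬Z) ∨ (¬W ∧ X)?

7

Initial set: {(¬((Y ∧ ((W ↔ W) ∧ Y)) ∨ ¬Z) ∨ (¬W ∧ X))}.
(¬((Y ∧ ((W ↔ W) ∧ Y)) ∨ ¬Z) ∨ (¬W ∧ X)): β-rule — branch into ¬((Y ∧ ((W ↔ W) ∧ Y)) ∨ ¬Z)  //  (¬W ∧ X).
  branch 1 (add ¬((Y ∧ ((W ↔ W) ∧ Y)) ∨ ¬Z)):
    ¬((Y ∧ ((W ↔ W) ∧ Y)) ∨ ¬Z): α-rule — add ¬(Y ∧ ((W ↔ W) ∧ Y)), ¬¬Z.
    ¬(Y ∧ ((W ↔ W) ∧ Y)): β-rule — branch into ¬Y  //  ¬((W ↔ W) ∧ Y).
      branch 1.1 (add ¬Y):
        ○ open, literals {Y=F, Z=T}.
      branch 1.2 (add ¬((W ↔ W) ∧ Y)):
        ¬((W ↔ W) ∧ Y): β-rule — branch into ¬(W ↔ W)  //  ¬Y.
          branch 1.2.1 (add ¬(W ↔ W)):
            ¬(W ↔ W): β-rule — branch into W, ¬W  //  ¬W, W.
              branch 1.2.1.1 (add W, ¬W):
                × closes — contains both W and ¬W.
              branch 1.2.1.2 (add ¬W, W):
                × closes — contains both W and ¬W.
          branch 1.2.2 (add ¬Y):
            ○ open, literals {Y=F, Z=T}.
  branch 2 (add (¬W ∧ X)):
    (¬W ∧ X): α-rule — add ¬W, X.
    ○ open, literals {W=F, X=T}.
2 branches closed, 3 open.
Each open branch fixes some atoms; the unmentioned ones are free. Counting distinct full assignments: branch {Y=F, Z=T} (X, W) contributes 4 new; branch {Y=F, Z=T} (X, W) contributes 0 new; branch {W=F, X=T} (Y, Z) contributes 3 new. Total: 7.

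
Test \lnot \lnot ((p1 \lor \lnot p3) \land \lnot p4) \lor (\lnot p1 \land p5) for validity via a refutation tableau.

Assume the negation and expand:
Initial set: {\lnot (\lnot \lnot ((p1 \lor \lnot p3) \land \lnot p4) \lor (\lnot p1 \land p5))}.
\lnot (\lnot \lnot ((p1 \lor \lnot p3) \land \lnot p4) \lor (\lnot p1 \land p5)): α-rule — add \lnot \lnot \lnot ((p1 \lor \lnot p3) \land \lnot p4), \lnot (\lnot p1 \land p5).
\lnot \lnot \lnot ((p1 \lor \lnot p3) \land \lnot p4): drop double negation, giving \lnot ((p1 \lor \lnot p3) \land \lnot p4).
\lnot (\lnot p1 \land p5): β-rule — branch into \lnot \lnot p1  //  \lnot p5.
  branch 1 (add \lnot \lnot p1):
    \lnot ((p1 \lor \lnot p3) \land \lnot p4): β-rule — branch into \lnot (p1 \lor \lnot p3)  //  \lnot \lnot p4.
      branch 1.1 (add \lnot (p1 \lor \lnot p3)):
        \lnot (p1 \lor \lnot p3): α-rule — add \lnot p1, \lnot \lnot p3.
        × closes — contains both p1 and \lnot p1.
      branch 1.2 (add \lnot \lnot p4):
        ○ open, literals {p1=1, p4=1}.
  branch 2 (add \lnot p5):
    \lnot ((p1 \lor \lnot p3) \land \lnot p4): β-rule — branch into \lnot (p1 \lor \lnot p3)  //  \lnot \lnot p4.
      branch 2.1 (add \lnot (p1 \lor \lnot p3)):
        \lnot (p1 \lor \lnot p3): α-rule — add \lnot p1, \lnot \lnot p3.
        ○ open, literals {p1=0, p3=1, p5=0}.
      branch 2.2 (add \lnot \lnot p4):
        ○ open, literals {p4=1, p5=0}.
1 branch closed, 3 open.
An open branch gives a countermodel: p1=1, p4=1 (unmentioned atoms arbitrary); under it the original formula is false.

Not valid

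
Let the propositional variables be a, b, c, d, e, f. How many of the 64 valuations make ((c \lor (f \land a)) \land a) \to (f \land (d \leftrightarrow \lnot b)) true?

48

Initial set: {(((c \lor (f \land a)) \land a) \to (f \land (d \leftrightarrow \lnot b)))}.
(((c \lor (f \land a)) \land a) \to (f \land (d \leftrightarrow \lnot b))): β-rule — branch into \lnot ((c \lor (f \land a)) \land a)  //  (f \land (d \leftrightarrow \lnot b)).
  branch 1 (add \lnot ((c \lor (f \land a)) \land a)):
    \lnot ((c \lor (f \land a)) \land a): β-rule — branch into \lnot (c \lor (f \land a))  //  \lnot a.
      branch 1.1 (add \lnot (c \lor (f \land a))):
        \lnot (c \lor (f \land a)): α-rule — add \lnot c, \lnot (f \land a).
        \lnot (f \land a): β-rule — branch into \lnot f  //  \lnot a.
          branch 1.1.1 (add \lnot f):
            ○ open, literals {c=F, f=F}.
          branch 1.1.2 (add \lnot a):
            ○ open, literals {a=F, c=F}.
      branch 1.2 (add \lnot a):
        ○ open, literals {a=F}.
  branch 2 (add (f \land (d \leftrightarrow \lnot b))):
    (f \land (d \leftrightarrow \lnot b)): α-rule — add f, (d \leftrightarrow \lnot b).
    (d \leftrightarrow \lnot b): β-rule — branch into d, \lnot b  //  \lnot d, \lnot \lnot b.
      branch 2.1 (add d, \lnot b):
        ○ open, literals {b=F, d=T, f=T}.
      branch 2.2 (add \lnot d, \lnot \lnot b):
        ○ open, literals {b=T, d=F, f=T}.
0 branches closed, 5 open.
Each open branch fixes some atoms; the unmentioned ones are free. Counting distinct full assignments: branch {c=F, f=F} (a, b, d, e) contributes 16 new; branch {a=F, c=F} (b, d, e, f) contributes 8 new; branch {a=F} (b, c, d, e, f) contributes 16 new; branch {b=F, d=T, f=T} (a, c, e) contributes 4 new; branch {b=T, d=F, f=T} (a, c, e) contributes 4 new. Total: 48.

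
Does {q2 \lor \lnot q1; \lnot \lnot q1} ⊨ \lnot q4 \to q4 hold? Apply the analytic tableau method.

Initial set: {(q2 \lor \lnot q1); \lnot \lnot q1; \lnot (\lnot q4 \to q4)}.
\lnot \lnot q1: drop double negation, giving q1.
\lnot (\lnot q4 \to q4): α-rule — add \lnot q4, \lnot q4.
(q2 \lor \lnot q1): β-rule — branch into q2  //  \lnot q1.
  branch 1 (add q2):
    ○ open, literals {q1=1, q2=1, q4=0}.
  branch 2 (add \lnot q1):
    × closes — contains both q1 and \lnot q1.
1 branch closed, 1 open.
An open branch gives a countermodel: q1=1, q2=1, q4=0 (unmentioned atoms arbitrary); the premises hold there but the conclusion fails.

No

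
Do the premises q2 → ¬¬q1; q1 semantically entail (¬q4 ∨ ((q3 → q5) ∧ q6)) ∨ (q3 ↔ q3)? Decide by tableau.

Initial set: {T (q2 → ¬¬q1); T q1; F ((¬q4 ∨ ((q3 → q5) ∧ q6)) ∨ (q3 ↔ q3))}.
F ((¬q4 ∨ ((q3 → q5) ∧ q6)) ∨ (q3 ↔ q3)): α-rule — add F (¬q4 ∨ ((q3 → q5) ∧ q6)), F (q3 ↔ q3).
F (¬q4 ∨ ((q3 → q5) ∧ q6)): α-rule — add F ¬q4, F ((q3 → q5) ∧ q6).
T (q2 → ¬¬q1): β-rule — branch into F q2  //  T ¬¬q1.
  branch 1 (add F q2):
    F (q3 ↔ q3): β-rule — branch into T q3, F q3  //  F q3, T q3.
      branch 1.1 (add T q3, F q3):
        × closes — contains both q3 and ¬q3.
      branch 1.2 (add F q3, T q3):
        × closes — contains both q3 and ¬q3.
  branch 2 (add T ¬¬q1):
    T ¬¬q1: drop double negation, giving T q1.
    F (q3 ↔ q3): β-rule — branch into T q3, F q3  //  F q3, T q3.
      branch 2.1 (add T q3, F q3):
        × closes — contains both q3 and ¬q3.
      branch 2.2 (add F q3, T q3):
        × closes — contains both q3 and ¬q3.
All 4 branches close.
Every branch closed, so the premises entail the conclusion.

Yes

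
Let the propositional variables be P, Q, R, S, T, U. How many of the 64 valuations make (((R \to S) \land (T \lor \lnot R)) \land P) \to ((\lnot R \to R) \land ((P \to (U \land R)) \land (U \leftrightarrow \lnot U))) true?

Initial set: {((((R \to S) \land (T \lor \lnot R)) \land P) \to ((\lnot R \to R) \land ((P \to (U \land R)) \land (U \leftrightarrow \lnot U))))}.
((((R \to S) \land (T \lor \lnot R)) \land P) \to ((\lnot R \to R) \land ((P \to (U \land R)) \land (U \leftrightarrow \lnot U)))): β-rule — branch into \lnot (((R \to S) \land (T \lor \lnot R)) \land P)  //  ((\lnot R \to R) \land ((P \to (U \land R)) \land (U \leftrightarrow \lnot U))).
  branch 1 (add \lnot (((R \to S) \land (T \lor \lnot R)) \land P)):
    \lnot (((R \to S) \land (T \lor \lnot R)) \land P): β-rule — branch into \lnot ((R \to S) \land (T \lor \lnot R))  //  \lnot P.
      branch 1.1 (add \lnot ((R \to S) \land (T \lor \lnot R))):
        \lnot ((R \to S) \land (T \lor \lnot R)): β-rule — branch into \lnot (R \to S)  //  \lnot (T \lor \lnot R).
          branch 1.1.1 (add \lnot (R \to S)):
            \lnot (R \to S): α-rule — add R, \lnot S.
            ○ open, literals {R=1, S=0}.
          branch 1.1.2 (add \lnot (T \lor \lnot R)):
            \lnot (T \lor \lnot R): α-rule — add \lnot T, \lnot \lnot R.
            ○ open, literals {R=1, T=0}.
      branch 1.2 (add \lnot P):
        ○ open, literals {P=0}.
  branch 2 (add ((\lnot R \to R) \land ((P \to (U \land R)) \land (U \leftrightarrow \lnot U)))):
    ((\lnot R \to R) \land ((P \to (U \land R)) \land (U \leftrightarrow \lnot U))): α-rule — add (\lnot R \to R), ((P \to (U \land R)) \land (U \leftrightarrow \lnot U)).
    ((P \to (U \land R)) \land (U \leftrightarrow \lnot U)): α-rule — add (P \to (U \land R)), (U \leftrightarrow \lnot U).
    (\lnot R \to R): β-rule — branch into \lnot \lnot R  //  R.
      branch 2.1 (add \lnot \lnot R):
        (P \to (U \land R)): β-rule — branch into \lnot P  //  (U \land R).
          branch 2.1.1 (add \lnot P):
            (U \leftrightarrow \lnot U): β-rule — branch into U, \lnot U  //  \lnot U, \lnot \lnot U.
              branch 2.1.1.1 (add U, \lnot U):
                × closes — contains both U and \lnot U.
              branch 2.1.1.2 (add \lnot U, \lnot \lnot U):
                × closes — contains both U and \lnot U.
          branch 2.1.2 (add (U \land R)):
            (U \land R): α-rule — add U, R.
            (U \leftrightarrow \lnot U): β-rule — branch into U, \lnot U  //  \lnot U, \lnot \lnot U.
              branch 2.1.2.1 (add U, \lnot U):
                × closes — contains both U and \lnot U.
              branch 2.1.2.2 (add \lnot U, \lnot \lnot U):
                × closes — contains both U and \lnot U.
      branch 2.2 (add R):
        (P \to (U \land R)): β-rule — branch into \lnot P  //  (U \land R).
          branch 2.2.1 (add \lnot P):
            (U \leftrightarrow \lnot U): β-rule — branch into U, \lnot U  //  \lnot U, \lnot \lnot U.
              branch 2.2.1.1 (add U, \lnot U):
                × closes — contains both U and \lnot U.
              branch 2.2.1.2 (add \lnot U, \lnot \lnot U):
                × closes — contains both U and \lnot U.
          branch 2.2.2 (add (U \land R)):
            (U \land R): α-rule — add U, R.
            (U \leftrightarrow \lnot U): β-rule — branch into U, \lnot U  //  \lnot U, \lnot \lnot U.
              branch 2.2.2.1 (add U, \lnot U):
                × closes — contains both U and \lnot U.
              branch 2.2.2.2 (add \lnot U, \lnot \lnot U):
                × closes — contains both U and \lnot U.
8 branches closed, 3 open.
Each open branch fixes some atoms; the unmentioned ones are free. Counting distinct full assignments: branch {R=1, S=0} (P, Q, T, U) contributes 16 new; branch {R=1, T=0} (P, Q, S, U) contributes 8 new; branch {P=0} (Q, R, S, T, U) contributes 20 new. Total: 44.

44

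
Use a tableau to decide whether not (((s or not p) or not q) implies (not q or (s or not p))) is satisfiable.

Initial set: {not (((s or not p) or not q) implies (not q or (s or not p)))}.
not (((s or not p) or not q) implies (not q or (s or not p))): α-rule — add ((s or not p) or not q), not (not q or (s or not p)).
not (not q or (s or not p)): α-rule — add not not q, not (s or not p).
not (s or not p): α-rule — add not s, not not p.
((s or not p) or not q): β-rule — branch into (s or not p)  //  not q.
  branch 1 (add (s or not p)):
    (s or not p): β-rule — branch into s  //  not p.
      branch 1.1 (add s):
        × closes — contains both s and not s.
      branch 1.2 (add not p):
        × closes — contains both p and not p.
  branch 2 (add not q):
    × closes — contains both q and not q.
All 3 branches close.
Every branch closed; the formula is unsatisfiable.

Unsatisfiable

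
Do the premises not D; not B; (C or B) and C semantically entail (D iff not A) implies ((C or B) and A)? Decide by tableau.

Yes

Initial set: {not D; not B; ((C or B) and C); not ((D iff not A) implies ((C or B) and A))}.
((C or B) and C): α-rule — add (C or B), C.
not ((D iff not A) implies ((C or B) and A)): α-rule — add (D iff not A), not ((C or B) and A).
(C or B): β-rule — branch into C  //  B.
  branch 1 (add C):
    (D iff not A): β-rule — branch into D, not A  //  not D, not not A.
      branch 1.1 (add D, not A):
        × closes — contains both D and not D.
      branch 1.2 (add not D, not not A):
        not ((C or B) and A): β-rule — branch into not (C or B)  //  not A.
          branch 1.2.1 (add not (C or B)):
            not (C or B): α-rule — add not C, not B.
            × closes — contains both C and not C.
          branch 1.2.2 (add not A):
            × closes — contains both A and not A.
  branch 2 (add B):
    × closes — contains both B and not B.
All 4 branches close.
Every branch closed, so the premises entail the conclusion.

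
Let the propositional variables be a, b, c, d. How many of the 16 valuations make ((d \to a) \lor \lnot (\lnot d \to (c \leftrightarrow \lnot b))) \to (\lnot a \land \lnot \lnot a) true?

Initial set: {(((d \to a) \lor \lnot (\lnot d \to (c \leftrightarrow \lnot b))) \to (\lnot a \land \lnot \lnot a))}.
(((d \to a) \lor \lnot (\lnot d \to (c \leftrightarrow \lnot b))) \to (\lnot a \land \lnot \lnot a)): β-rule — branch into \lnot ((d \to a) \lor \lnot (\lnot d \to (c \leftrightarrow \lnot b)))  //  (\lnot a \land \lnot \lnot a).
  branch 1 (add \lnot ((d \to a) \lor \lnot (\lnot d \to (c \leftrightarrow \lnot b)))):
    \lnot ((d \to a) \lor \lnot (\lnot d \to (c \leftrightarrow \lnot b))): α-rule — add \lnot (d \to a), \lnot \lnot (\lnot d \to (c \leftrightarrow \lnot b)).
    \lnot (d \to a): α-rule — add d, \lnot a.
    \lnot \lnot (\lnot d \to (c \leftrightarrow \lnot b)): β-rule — branch into \lnot \lnot d  //  (c \leftrightarrow \lnot b).
      branch 1.1 (add \lnot \lnot d):
        ○ open, literals {a=F, d=T}.
      branch 1.2 (add (c \leftrightarrow \lnot b)):
        (c \leftrightarrow \lnot b): β-rule — branch into c, \lnot b  //  \lnot c, \lnot \lnot b.
          branch 1.2.1 (add c, \lnot b):
            ○ open, literals {a=F, b=F, c=T, d=T}.
          branch 1.2.2 (add \lnot c, \lnot \lnot b):
            ○ open, literals {a=F, b=T, c=F, d=T}.
  branch 2 (add (\lnot a \land \lnot \lnot a)):
    (\lnot a \land \lnot \lnot a): α-rule — add \lnot a, \lnot \lnot a.
    \lnot \lnot a: drop double negation, giving a.
    × closes — contains both a and \lnot a.
1 branch closed, 3 open.
Each open branch fixes some atoms; the unmentioned ones are free. Counting distinct full assignments: branch {a=F, d=T} (b, c) contributes 4 new; branch {a=F, b=F, c=T, d=T} (none free) contributes 0 new; branch {a=F, b=T, c=F, d=T} (none free) contributes 0 new. Total: 4.

4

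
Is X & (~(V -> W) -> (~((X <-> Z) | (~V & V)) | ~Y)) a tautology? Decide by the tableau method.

Not valid

Assume the negation and expand:
Initial set: {~(X & (~(V -> W) -> (~((X <-> Z) | (~V & V)) | ~Y)))}.
~(X & (~(V -> W) -> (~((X <-> Z) | (~V & V)) | ~Y))): β-rule — branch into ~X  //  ~(~(V -> W) -> (~((X <-> Z) | (~V & V)) | ~Y)).
  branch 1 (add ~X):
    ○ open, literals {X=0}.
  branch 2 (add ~(~(V -> W) -> (~((X <-> Z) | (~V & V)) | ~Y))):
    ~(~(V -> W) -> (~((X <-> Z) | (~V & V)) | ~Y)): α-rule — add ~(V -> W), ~(~((X <-> Z) | (~V & V)) | ~Y).
    ~(V -> W): α-rule — add V, ~W.
    ~(~((X <-> Z) | (~V & V)) | ~Y): α-rule — add ~~((X <-> Z) | (~V & V)), ~~Y.
    ~~((X <-> Z) | (~V & V)): β-rule — branch into (X <-> Z)  //  (~V & V).
      branch 2.1 (add (X <-> Z)):
        (X <-> Z): β-rule — branch into X, Z  //  ~X, ~Z.
          branch 2.1.1 (add X, Z):
            ○ open, literals {V=1, W=0, X=1, Y=1, Z=1}.
          branch 2.1.2 (add ~X, ~Z):
            ○ open, literals {V=1, W=0, X=0, Y=1, Z=0}.
      branch 2.2 (add (~V & V)):
        (~V & V): α-rule — add ~V, V.
        × closes — contains both V and ~V.
1 branch closed, 3 open.
An open branch gives a countermodel: X=0 (unmentioned atoms arbitrary); under it the original formula is false.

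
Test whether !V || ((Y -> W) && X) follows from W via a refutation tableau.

No

Initial set: {W; !(!V || ((Y -> W) && X))}.
!(!V || ((Y -> W) && X)): α-rule — add !!V, !((Y -> W) && X).
!((Y -> W) && X): β-rule — branch into !(Y -> W)  //  !X.
  branch 1 (add !(Y -> W)):
    !(Y -> W): α-rule — add Y, !W.
    × closes — contains both W and !W.
  branch 2 (add !X):
    ○ open, literals {V=1, W=1, X=0}.
1 branch closed, 1 open.
An open branch gives a countermodel: V=1, W=1, X=0 (unmentioned atoms arbitrary); the premises hold there but the conclusion fails.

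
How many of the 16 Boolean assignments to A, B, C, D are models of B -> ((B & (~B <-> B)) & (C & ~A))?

8

Initial set: {(B -> ((B & (~B <-> B)) & (C & ~A)))}.
(B -> ((B & (~B <-> B)) & (C & ~A))): β-rule — branch into ~B  //  ((B & (~B <-> B)) & (C & ~A)).
  branch 1 (add ~B):
    ○ open, literals {B=false}.
  branch 2 (add ((B & (~B <-> B)) & (C & ~A))):
    ((B & (~B <-> B)) & (C & ~A)): α-rule — add (B & (~B <-> B)), (C & ~A).
    (B & (~B <-> B)): α-rule — add B, (~B <-> B).
    (C & ~A): α-rule — add C, ~A.
    (~B <-> B): β-rule — branch into ~B, B  //  ~~B, ~B.
      branch 2.1 (add ~B, B):
        × closes — contains both B and ~B.
      branch 2.2 (add ~~B, ~B):
        × closes — contains both B and ~B.
2 branches closed, 1 open.
Each open branch fixes some atoms; the unmentioned ones are free. Counting distinct full assignments: branch {B=false} (A, C, D) contributes 8 new. Total: 8.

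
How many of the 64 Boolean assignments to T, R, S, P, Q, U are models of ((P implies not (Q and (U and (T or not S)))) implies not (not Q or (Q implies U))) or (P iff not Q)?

46

Initial set: {(((P implies not (Q and (U and (T or not S)))) implies not (not Q or (Q implies U))) or (P iff not Q))}.
(((P implies not (Q and (U and (T or not S)))) implies not (not Q or (Q implies U))) or (P iff not Q)): β-rule — branch into ((P implies not (Q and (U and (T or not S)))) implies not (not Q or (Q implies U)))  //  (P iff not Q).
  branch 1 (add ((P implies not (Q and (U and (T or not S)))) implies not (not Q or (Q implies U)))):
    ((P implies not (Q and (U and (T or not S)))) implies not (not Q or (Q implies U))): β-rule — branch into not (P implies not (Q and (U and (T or not S))))  //  not (not Q or (Q implies U)).
      branch 1.1 (add not (P implies not (Q and (U and (T or not S))))):
        not (P implies not (Q and (U and (T or not S)))): α-rule — add P, not not (Q and (U and (T or not S))).
        not not (Q and (U and (T or not S))): α-rule — add Q, (U and (T or not S)).
        (U and (T or not S)): α-rule — add U, (T or not S).
        (T or not S): β-rule — branch into T  //  not S.
          branch 1.1.1 (add T):
            ○ open, literals {P=true, Q=true, T=true, U=true}.
          branch 1.1.2 (add not S):
            ○ open, literals {P=true, Q=true, S=false, U=true}.
      branch 1.2 (add not (not Q or (Q implies U))):
        not (not Q or (Q implies U)): α-rule — add not not Q, not (Q implies U).
        not (Q implies U): α-rule — add Q, not U.
        ○ open, literals {Q=true, U=false}.
  branch 2 (add (P iff not Q)):
    (P iff not Q): β-rule — branch into P, not Q  //  not P, not not Q.
      branch 2.1 (add P, not Q):
        ○ open, literals {P=true, Q=false}.
      branch 2.2 (add not P, not not Q):
        ○ open, literals {P=false, Q=true}.
0 branches closed, 5 open.
Each open branch fixes some atoms; the unmentioned ones are free. Counting distinct full assignments: branch {P=true, Q=true, T=true, U=true} (R, S) contributes 4 new; branch {P=true, Q=true, S=false, U=true} (T, R) contributes 2 new; branch {Q=true, U=false} (T, R, S, P) contributes 16 new; branch {P=true, Q=false} (T, R, S, U) contributes 16 new; branch {P=false, Q=true} (T, R, S, U) contributes 8 new. Total: 46.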